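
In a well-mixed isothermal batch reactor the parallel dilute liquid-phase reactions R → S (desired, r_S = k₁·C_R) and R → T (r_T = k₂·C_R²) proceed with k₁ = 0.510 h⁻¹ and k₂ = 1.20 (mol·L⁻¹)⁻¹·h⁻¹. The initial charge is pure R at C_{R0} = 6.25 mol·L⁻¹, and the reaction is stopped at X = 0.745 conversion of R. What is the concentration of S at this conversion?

0.508 mol·L⁻¹

C_R = C_{R0}(1−X) = 1.594 mol·L⁻¹.
Along a PFR/batch, dC_S/dC_R = −r_S/(r_S+r_T) = −k₁/(k₁+k₂·C_R).
Integrating from C_{R0} to C_R: C_S = (0.510/1.20)·ln[(0.510+1.20·6.25)/(0.510+1.20·1.59)] = 0.4250·ln(8.010/2.422) = 0.5083 mol·L⁻¹.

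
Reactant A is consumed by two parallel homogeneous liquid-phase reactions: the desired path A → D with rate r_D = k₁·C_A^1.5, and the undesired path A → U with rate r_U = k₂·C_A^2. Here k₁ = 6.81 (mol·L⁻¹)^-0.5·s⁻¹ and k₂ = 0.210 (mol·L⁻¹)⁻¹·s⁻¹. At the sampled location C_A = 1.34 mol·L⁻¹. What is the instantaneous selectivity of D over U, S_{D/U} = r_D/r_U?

28.0

S_{D/U} = r_D/r_U = (k₁·C_A^1.5)/(k₂·C_A^2) = (k₁/k₂)·C_A^-0.5.
= (6.81×1.340^1.5) / (0.210×1.340^2) = 10.56/0.3771 = 28.0.
The undesired path is higher order in A, so low C_A (CSTR or dilute feed) favours D.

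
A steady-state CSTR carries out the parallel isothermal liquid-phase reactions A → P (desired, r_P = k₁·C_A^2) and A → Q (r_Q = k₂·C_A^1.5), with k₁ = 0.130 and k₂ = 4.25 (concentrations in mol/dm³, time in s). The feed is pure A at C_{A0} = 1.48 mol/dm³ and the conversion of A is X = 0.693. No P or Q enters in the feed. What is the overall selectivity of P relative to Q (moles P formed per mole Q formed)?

Exit C_A = C_{A0}(1−X) = 1.48×0.307 = 0.4544 mol/dm³.
A CSTR operates uniformly at the exit composition, giving r_P = 0.02684 and r_Q = 1.302 (each k·C_A^n at C_A = 0.4544).
Overall selectivity = C_P/C_Q = r_Pτ/(r_Qτ) = r_P/r_Q = 0.0206.

0.0206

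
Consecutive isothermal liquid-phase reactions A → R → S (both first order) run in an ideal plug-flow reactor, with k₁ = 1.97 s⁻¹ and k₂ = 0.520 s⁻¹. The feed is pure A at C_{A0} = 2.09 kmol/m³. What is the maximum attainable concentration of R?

At the optimum, C_{R,max}/C_{A0} = (k₁/k₂)^[k₂/(k₂−k₁)].
= (1.97/0.520)^(0.520/(0.520−1.97)) = (3.788)^(-0.3586) = 0.6202.
C_{R,max} = 0.6202×2.09 = 1.30 kmol/m³.

1.30 kmol/m³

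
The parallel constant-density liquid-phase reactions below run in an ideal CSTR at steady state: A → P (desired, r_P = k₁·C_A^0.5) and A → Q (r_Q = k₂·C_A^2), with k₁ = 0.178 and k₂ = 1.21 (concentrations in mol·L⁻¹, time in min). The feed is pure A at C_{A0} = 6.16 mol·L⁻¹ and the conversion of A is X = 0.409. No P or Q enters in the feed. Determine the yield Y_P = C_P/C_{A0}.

Exit C_A = C_{A0}(1−X) = 6.16×0.591 = 3.641 mol·L⁻¹.
In a CSTR the entire volume is at exit conditions, so r_P = 0.178×3.641^0.5 = 0.3396 and r_Q = 1.21×3.641^2 = 16.04.
Fraction of consumed A going to P: r_P/(r_P+r_Q) = 0.02074.
C_P = 0.02074·C_{A0}·X = 0.02074×6.16×0.409 = 0.0522 mol·L⁻¹; Y_P = C_P/C_{A0} = 0.00848.

0.00848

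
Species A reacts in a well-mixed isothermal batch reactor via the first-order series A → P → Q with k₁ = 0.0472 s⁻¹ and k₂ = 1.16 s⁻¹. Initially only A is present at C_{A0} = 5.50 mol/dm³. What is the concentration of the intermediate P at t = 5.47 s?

For first-order series with pure A initially, C_P(t) = k₁C_{A0}/(k₂−k₁)·(e^(−k₁t) − e^(−k₂t)).
e^(−k₁t) = e^(−0.0472×5.47) = e^(−0.2582) = 0.7725; e^(−k₂t) = e^(−6.345) = 0.001755.
C_P = 0.0472×5.50/(1.16−0.0472) × (0.7725−0.001755) = 0.2333×0.7707 = 0.1798 mol/dm³.

0.180 mol/dm³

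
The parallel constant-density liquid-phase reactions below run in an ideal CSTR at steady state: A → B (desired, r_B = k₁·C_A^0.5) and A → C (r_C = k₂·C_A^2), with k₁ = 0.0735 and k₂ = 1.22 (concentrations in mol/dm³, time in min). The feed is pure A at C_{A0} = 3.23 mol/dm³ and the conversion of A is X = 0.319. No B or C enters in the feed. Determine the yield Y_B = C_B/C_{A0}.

0.00578

Exit C_A = C_{A0}(1−X) = 3.23×0.681 = 2.200 mol/dm³.
A CSTR operates uniformly at the exit composition, giving r_B = 0.1090 and r_C = 5.903 (each k·C_A^n at C_A = 2.200).
Fraction of consumed A going to B: r_B/(r_B+r_C) = 0.01813.
C_B = 0.01813·C_{A0}·X = 0.01813×3.23×0.319 = 0.0187 mol/dm³; Y_B = C_B/C_{A0} = 0.00578.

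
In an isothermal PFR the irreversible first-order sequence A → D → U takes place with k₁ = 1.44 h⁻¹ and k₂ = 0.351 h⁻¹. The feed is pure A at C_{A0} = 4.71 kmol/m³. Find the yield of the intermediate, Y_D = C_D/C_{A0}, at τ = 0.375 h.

0.389

Solving the coupled first-order balances gives C_D(τ) = [k₁/(k₂−k₁)]·C_{A0}·(e^(−k₁τ) − e^(−k₂τ)).
e^(−k₁τ) = e^(−1.44×0.375) = e^(−0.5400) = 0.5827; e^(−k₂τ) = e^(−0.1316) = 0.8767.
C_D = 1.44×4.71/(0.351−1.44) × (0.5827−0.8767) = (-6.228)×(-0.2939) = 1.831 kmol/m³.
Y_D = C_D/C_{A0} = 1.831/4.71 = 0.389.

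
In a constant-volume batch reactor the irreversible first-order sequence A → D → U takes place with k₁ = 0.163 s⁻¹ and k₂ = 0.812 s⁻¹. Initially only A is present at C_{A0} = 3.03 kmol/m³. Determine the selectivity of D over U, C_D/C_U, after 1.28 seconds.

1.57

Solving the coupled first-order balances gives C_D(t) = [k₁/(k₂−k₁)]·C_{A0}·(e^(−k₁t) − e^(−k₂t)).
e^(−k₁t) = e^(−0.163×1.28) = e^(−0.2086) = 0.8117; e^(−k₂t) = e^(−1.039) = 0.3537.
C_D = 0.163×3.03/(0.812−0.163) × (0.8117−0.3537) = 0.7610×0.4580 = 0.3485 kmol/m³.
C_A = C_{A0}e^(−k₁t) = 2.459 kmol/m³, so C_U = C_{A0}−C_A−C_D = 0.2220 kmol/m³; C_D/C_U = 1.57.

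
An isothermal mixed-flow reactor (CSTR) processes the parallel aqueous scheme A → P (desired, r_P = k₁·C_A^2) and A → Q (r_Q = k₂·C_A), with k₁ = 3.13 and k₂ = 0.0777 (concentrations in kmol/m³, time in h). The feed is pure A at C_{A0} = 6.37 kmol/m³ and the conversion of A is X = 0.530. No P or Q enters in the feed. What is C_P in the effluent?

Exit C_A = C_{A0}(1−X) = 6.37×0.470 = 2.994 kmol/m³.
In a CSTR the entire volume is at exit conditions, so r_P = 3.13×2.994^2 = 28.06 and r_Q = 0.0777×2.994 = 0.2326.
Fraction of consumed A going to P: r_P/(r_P+r_Q) = 0.9918.
C_P = 0.9918·C_{A0}·X = 0.9918×6.37×0.530 = 3.35 kmol/m³.

3.35 kmol/m³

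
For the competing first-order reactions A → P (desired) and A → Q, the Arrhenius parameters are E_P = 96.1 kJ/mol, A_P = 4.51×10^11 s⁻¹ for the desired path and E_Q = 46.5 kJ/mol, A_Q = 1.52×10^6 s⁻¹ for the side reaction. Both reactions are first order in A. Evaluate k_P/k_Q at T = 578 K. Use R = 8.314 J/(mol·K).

Since both paths have the same order in A, the concentration cancels and S_{P/Q} = k_P/k_Q = (A_P/A_Q)·exp[(E_Q−E_P)/(RT)].
(E_Q−E_P)/(RT) = (46.5−96.1)×10³/(8.314×578) = -49600/4805 = -10.32.
k_P/k_Q = (4.51×10^11/1.52×10^6)·exp(-10.32) = 2.967×10^5 × 3.292×10^-5 = 9.77.

9.77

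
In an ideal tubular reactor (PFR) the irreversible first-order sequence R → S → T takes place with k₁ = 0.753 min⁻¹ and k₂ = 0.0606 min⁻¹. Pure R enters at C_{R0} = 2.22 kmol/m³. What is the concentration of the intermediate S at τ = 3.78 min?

1.78 kmol/m³

For first-order series with pure R initially, C_S(τ) = k₁C_{R0}/(k₂−k₁)·(e^(−k₁τ) − e^(−k₂τ)).
e^(−k₁τ) = e^(−0.753×3.78) = e^(−2.846) = 0.05806; e^(−k₂τ) = e^(−0.2291) = 0.7953.
C_S = 0.753×2.22/(0.0606−0.753) × (0.05806−0.7953) = (-2.414)×(-0.7372) = 1.780 kmol/m³.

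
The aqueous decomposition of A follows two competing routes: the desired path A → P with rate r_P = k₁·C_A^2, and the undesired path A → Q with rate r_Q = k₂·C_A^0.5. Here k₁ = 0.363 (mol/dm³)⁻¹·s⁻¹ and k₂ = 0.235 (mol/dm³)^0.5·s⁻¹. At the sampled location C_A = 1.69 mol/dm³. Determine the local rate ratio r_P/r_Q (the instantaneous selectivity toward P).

3.39

S_{P/Q} = r_P/r_Q = (k₁·C_A^2)/(k₂·C_A^0.5) = (k₁/k₂)·C_A^1.5.
= (0.363×1.690^2) / (0.235×1.690^0.5) = 1.037/0.3055 = 3.39.
Since the desired path is higher order in A, keeping C_A high (PFR or concentrated feed) favours P.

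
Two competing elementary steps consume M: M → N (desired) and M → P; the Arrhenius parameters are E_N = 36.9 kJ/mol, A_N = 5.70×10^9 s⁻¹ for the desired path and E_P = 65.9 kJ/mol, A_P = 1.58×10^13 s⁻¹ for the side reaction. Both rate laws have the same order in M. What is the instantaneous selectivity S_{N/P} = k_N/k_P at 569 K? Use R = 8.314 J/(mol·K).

Since both paths have the same order in M, the concentration cancels and S_{N/P} = k_N/k_P = (A_N/A_P)·exp[(E_P−E_N)/(RT)].
(E_P−E_N)/(RT) = (65.9−36.9)×10³/(8.314×569) = 29000/4731 = 6.130.
k_N/k_P = (5.70×10^9/1.58×10^13)·exp(6.130) = 3.608×10^-4 × 459.5 = 0.166.

0.166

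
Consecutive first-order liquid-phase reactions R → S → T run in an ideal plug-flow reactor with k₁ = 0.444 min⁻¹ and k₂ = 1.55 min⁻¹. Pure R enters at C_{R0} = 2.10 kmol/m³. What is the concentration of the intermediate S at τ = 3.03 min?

Solving the coupled first-order balances gives C_S(τ) = [k₁/(k₂−k₁)]·C_{R0}·(e^(−k₁τ) − e^(−k₂τ)).
e^(−k₁τ) = e^(−0.444×3.03) = e^(−1.345) = 0.2605; e^(−k₂τ) = e^(−4.696) = 0.009127.
C_S = 0.444×2.10/(1.55−0.444) × (0.2605−0.009127) = 0.8430×0.2513 = 0.2119 kmol/m³.

0.212 kmol/m³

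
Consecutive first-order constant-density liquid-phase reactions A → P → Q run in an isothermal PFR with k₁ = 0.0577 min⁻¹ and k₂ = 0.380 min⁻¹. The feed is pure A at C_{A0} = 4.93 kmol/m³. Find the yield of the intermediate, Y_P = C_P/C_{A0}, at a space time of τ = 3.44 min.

For first-order series with pure A initially, C_P(τ) = k₁C_{A0}/(k₂−k₁)·(e^(−k₁τ) − e^(−k₂τ)).
e^(−k₁τ) = e^(−0.0577×3.44) = e^(−0.1985) = 0.8200; e^(−k₂τ) = e^(−1.307) = 0.2706.
C_P = 0.0577×4.93/(0.380−0.0577) × (0.8200−0.2706) = 0.8826×0.5494 = 0.4849 kmol/m³.
Y_P = C_P/C_{A0} = 0.4849/4.93 = 0.0984.

0.0984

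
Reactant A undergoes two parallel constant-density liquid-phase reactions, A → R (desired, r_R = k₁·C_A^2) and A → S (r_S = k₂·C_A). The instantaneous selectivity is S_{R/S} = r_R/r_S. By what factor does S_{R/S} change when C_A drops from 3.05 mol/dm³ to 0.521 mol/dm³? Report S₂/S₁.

S_{R/S} = (k₁/k₂)·C_A, so S₂/S₁ = (C_{A,2}/C_{A,1}).
= 0.521/3.05 = 0.171.

0.171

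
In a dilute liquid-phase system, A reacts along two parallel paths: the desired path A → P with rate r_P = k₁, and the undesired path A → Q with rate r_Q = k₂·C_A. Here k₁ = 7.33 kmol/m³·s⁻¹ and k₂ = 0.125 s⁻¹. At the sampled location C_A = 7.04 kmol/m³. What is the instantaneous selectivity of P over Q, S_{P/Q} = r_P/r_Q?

8.33

S_{P/Q} = r_P/r_Q = (k₁)/(k₂·C_A) = (k₁/k₂)·C_A⁻¹.
= (7.33) / (0.125×7.040) = 7.330/0.8800 = 8.33.
The undesired path is higher order in A, so low C_A (CSTR or dilute feed) favours P.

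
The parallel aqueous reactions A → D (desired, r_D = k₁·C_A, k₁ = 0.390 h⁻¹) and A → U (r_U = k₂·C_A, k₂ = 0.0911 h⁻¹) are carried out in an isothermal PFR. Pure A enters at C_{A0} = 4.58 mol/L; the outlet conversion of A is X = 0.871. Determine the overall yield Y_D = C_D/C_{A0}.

C_A = C_{A0}(1−X) = 0.5908 mol/L.
Both paths are first order in A, so the instantaneous fraction to D is constant: dC_D/d(−C_A) = k₁/(k₁+k₂) = 0.8106.
C_D = 0.8106·(C_{A0}−C_A) = 0.8106×3.989 = 3.23 mol/L.
Y_D = C_D/C_{A0} = 3.234/4.58 = 0.706.

0.706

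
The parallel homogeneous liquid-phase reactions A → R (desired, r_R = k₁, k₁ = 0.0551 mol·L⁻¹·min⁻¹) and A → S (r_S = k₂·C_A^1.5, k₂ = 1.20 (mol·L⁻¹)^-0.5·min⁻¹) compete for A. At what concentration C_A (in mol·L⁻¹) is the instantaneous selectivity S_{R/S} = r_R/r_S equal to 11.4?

S_{R/S} = (k₁/k₂)·C_A^-1.5 ⇒ C_A = (S·k₂/k₁)^(1/(-1.5)).
= (11.4×1.20/0.0551)^(-0.6667) = (248.3)^(-0.6667) = 0.0253 mol·L⁻¹.

0.0253 mol·L⁻¹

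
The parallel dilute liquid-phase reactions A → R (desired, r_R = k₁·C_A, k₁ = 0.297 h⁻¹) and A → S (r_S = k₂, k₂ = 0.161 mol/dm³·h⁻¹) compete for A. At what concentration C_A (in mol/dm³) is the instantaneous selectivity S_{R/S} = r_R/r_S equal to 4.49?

2.43 mol/dm³

S_{R/S} = (k₁/k₂)·C_A ⇒ C_A = S·k₂/k₁.
= 4.49×0.161/0.297 = 2.43 mol/dm³.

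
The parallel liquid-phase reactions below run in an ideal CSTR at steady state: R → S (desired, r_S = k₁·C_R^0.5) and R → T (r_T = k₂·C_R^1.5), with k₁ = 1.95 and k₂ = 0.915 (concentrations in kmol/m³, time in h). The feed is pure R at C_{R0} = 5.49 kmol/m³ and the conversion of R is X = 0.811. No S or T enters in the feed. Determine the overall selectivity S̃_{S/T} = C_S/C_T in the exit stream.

Exit C_R = C_{R0}(1−X) = 5.49×0.189 = 1.038 kmol/m³.
In a CSTR the entire volume is at exit conditions, so r_S = 1.95×1.038^0.5 = 1.986 and r_T = 0.915×1.038^1.5 = 0.9671.
Overall selectivity = C_S/C_T = r_Sτ/(r_Tτ) = r_S/r_T = 2.05.

2.05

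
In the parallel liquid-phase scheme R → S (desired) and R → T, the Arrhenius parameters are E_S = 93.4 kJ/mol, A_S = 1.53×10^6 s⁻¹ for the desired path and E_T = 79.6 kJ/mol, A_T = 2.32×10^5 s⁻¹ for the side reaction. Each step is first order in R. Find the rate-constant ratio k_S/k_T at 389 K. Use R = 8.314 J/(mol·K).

0.0925

With equal orders, S_{S/T} = k_S/k_T = (A_S/A_T)·exp[(E_T−E_S)/(RT)].
(E_T−E_S)/(RT) = (79.6−93.4)×10³/(8.314×389) = -13800/3234 = -4.267.
k_S/k_T = (1.53×10^6/2.32×10^5)·exp(-4.267) = 6.595 × 0.01402 = 0.0925.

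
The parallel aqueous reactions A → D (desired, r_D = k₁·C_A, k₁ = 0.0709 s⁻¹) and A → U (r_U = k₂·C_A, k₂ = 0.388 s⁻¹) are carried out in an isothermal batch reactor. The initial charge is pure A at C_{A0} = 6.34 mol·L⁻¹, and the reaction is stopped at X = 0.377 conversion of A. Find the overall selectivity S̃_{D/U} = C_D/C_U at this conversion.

C_A = C_{A0}(1−X) = 3.950 mol·L⁻¹.
Both paths are first order in A, so the instantaneous fraction to D is constant: dC_D/d(−C_A) = k₁/(k₁+k₂) = 0.1545.
C_D = 0.1545·(C_{A0}−C_A) = 0.1545×2.390 = 0.369 mol·L⁻¹.
C_U = (C_{A0}−C_A)−C_D = 2.021 mol·L⁻¹; S̃_{D/U} = 0.3693/2.021 = 0.183.

0.183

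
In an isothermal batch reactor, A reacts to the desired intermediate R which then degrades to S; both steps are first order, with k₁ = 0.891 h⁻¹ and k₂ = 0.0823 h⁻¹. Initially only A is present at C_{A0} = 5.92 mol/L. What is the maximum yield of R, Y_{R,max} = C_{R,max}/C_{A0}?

For a first-order series the maximum intermediate yield is C_{R,max}/C_{A0} = (k₁/k₂)^[k₂/(k₂−k₁)].
= (0.891/0.0823)^(0.0823/(0.0823−0.891)) = (10.83)^(-0.1018) = 0.7847.

0.785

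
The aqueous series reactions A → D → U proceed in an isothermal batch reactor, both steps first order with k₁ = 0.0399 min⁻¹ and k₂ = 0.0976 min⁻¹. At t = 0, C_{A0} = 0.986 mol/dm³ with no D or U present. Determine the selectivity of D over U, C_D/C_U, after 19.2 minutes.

0.673

The intermediate concentration in a first-order A→B→C sequence is C_D = k₁C_{A0}(e^(−k₁t) − e^(−k₂t))/(k₂−k₁).
e^(−k₁t) = e^(−0.0399×19.2) = e^(−0.7661) = 0.4648; e^(−k₂t) = e^(−1.874) = 0.1535.
C_D = 0.0399×0.986/(0.0976−0.0399) × (0.4648−0.1535) = 0.6818×0.3113 = 0.2123 mol/dm³.
C_A = C_{A0}e^(−k₁t) = 0.4583 mol/dm³, so C_U = C_{A0}−C_A−C_D = 0.3154 mol/dm³; C_D/C_U = 0.673.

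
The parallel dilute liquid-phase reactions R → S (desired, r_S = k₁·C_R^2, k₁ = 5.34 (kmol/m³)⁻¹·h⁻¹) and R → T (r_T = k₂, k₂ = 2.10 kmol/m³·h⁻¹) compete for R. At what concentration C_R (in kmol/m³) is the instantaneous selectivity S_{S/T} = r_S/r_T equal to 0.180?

S_{S/T} = (k₁/k₂)·C_R^2 ⇒ C_R = (S·k₂/k₁)^(0.5).
= (0.180×2.10/5.34)^(0.5) = (0.07079)^(0.5) = 0.266 kmol/m³.

0.266 kmol/m³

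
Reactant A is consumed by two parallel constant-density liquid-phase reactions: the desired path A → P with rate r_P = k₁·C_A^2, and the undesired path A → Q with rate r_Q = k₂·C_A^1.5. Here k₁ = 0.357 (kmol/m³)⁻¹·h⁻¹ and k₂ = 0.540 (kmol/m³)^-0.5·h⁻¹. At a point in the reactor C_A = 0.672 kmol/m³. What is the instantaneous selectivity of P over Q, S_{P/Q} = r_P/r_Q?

0.542

S_{P/Q} = r_P/r_Q = (k₁·C_A^2)/(k₂·C_A^1.5) = (k₁/k₂)·C_A^0.5.
= (0.357×0.6720^2) / (0.540×0.6720^1.5) = 0.1612/0.2975 = 0.542.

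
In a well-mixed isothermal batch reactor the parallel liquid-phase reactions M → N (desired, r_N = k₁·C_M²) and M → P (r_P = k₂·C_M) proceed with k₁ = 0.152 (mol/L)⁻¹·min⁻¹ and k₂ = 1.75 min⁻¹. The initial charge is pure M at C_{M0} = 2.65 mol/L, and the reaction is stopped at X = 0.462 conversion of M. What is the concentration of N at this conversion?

0.183 mol/L

C_M = C_{M0}(1−X) = 1.426 mol/L.
Along a PFR/batch, dC_P/dC_M = −r_P/(r_N+r_P) = −k₂/(k₂+k₁·C_M).
Integrating from C_{M0} to C_M: C_P = (1.75/0.152)·ln[(1.75+0.152·2.65)/(1.75+0.152·1.43)] = 11.51·ln(2.153/1.967) = 1.041 mol/L.
Then C_N = (C_{M0}−C_M) − C_P = 1.224 − 1.041 = 0.1834 mol/L.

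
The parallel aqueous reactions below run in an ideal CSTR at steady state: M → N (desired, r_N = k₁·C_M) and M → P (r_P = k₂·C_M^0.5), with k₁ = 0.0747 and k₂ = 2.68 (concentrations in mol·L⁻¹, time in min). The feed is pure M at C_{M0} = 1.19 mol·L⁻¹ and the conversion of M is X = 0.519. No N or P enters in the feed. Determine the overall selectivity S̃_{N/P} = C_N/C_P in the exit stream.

Exit C_M = C_{M0}(1−X) = 1.19×0.481 = 0.5724 mol·L⁻¹.
In a CSTR the entire volume is at exit conditions, so r_N = 0.0747×0.5724 = 0.04276 and r_P = 2.68×0.5724^0.5 = 2.028.
Overall selectivity = C_N/C_P = r_Nτ/(r_Pτ) = r_N/r_P = 0.0211.

0.0211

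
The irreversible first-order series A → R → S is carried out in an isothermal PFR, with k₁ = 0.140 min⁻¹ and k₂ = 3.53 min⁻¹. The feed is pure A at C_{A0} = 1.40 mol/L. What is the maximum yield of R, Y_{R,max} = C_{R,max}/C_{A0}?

At the optimum, C_{R,max}/C_{A0} = (k₁/k₂)^[k₂/(k₂−k₁)].
= (0.140/3.53)^(3.53/(3.53−0.140)) = (0.03966)^(1.041) = 0.03471.

0.0347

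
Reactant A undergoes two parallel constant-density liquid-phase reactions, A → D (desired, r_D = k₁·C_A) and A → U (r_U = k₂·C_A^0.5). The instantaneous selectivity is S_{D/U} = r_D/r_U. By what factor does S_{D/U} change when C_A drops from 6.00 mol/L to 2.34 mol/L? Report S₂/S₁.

0.624

S_{D/U} = (k₁/k₂)·C_A^0.5, so S₂/S₁ = (C_{A,2}/C_{A,1})^0.5.
= (2.34/6.00)^0.5 = (0.3900)^0.5 = 0.624.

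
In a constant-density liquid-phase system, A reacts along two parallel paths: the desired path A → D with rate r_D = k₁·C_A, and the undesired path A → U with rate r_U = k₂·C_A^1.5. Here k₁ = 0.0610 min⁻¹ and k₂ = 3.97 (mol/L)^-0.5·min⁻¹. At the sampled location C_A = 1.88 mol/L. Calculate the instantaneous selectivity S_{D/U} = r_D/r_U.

0.0112

S_{D/U} = r_D/r_U = (k₁·C_A)/(k₂·C_A^1.5) = (k₁/k₂)·C_A^-0.5.
= (0.0610×1.880) / (3.97×1.880^1.5) = 0.1147/10.23 = 0.0112.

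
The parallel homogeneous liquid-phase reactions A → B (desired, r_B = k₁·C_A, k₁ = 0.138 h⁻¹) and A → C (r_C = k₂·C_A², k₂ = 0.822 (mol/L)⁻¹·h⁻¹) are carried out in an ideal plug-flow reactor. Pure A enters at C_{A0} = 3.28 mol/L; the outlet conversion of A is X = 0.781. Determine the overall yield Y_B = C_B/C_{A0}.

0.0695

C_A = C_{A0}(1−X) = 0.7183 mol/L.
Along a PFR/batch, dC_B/dC_A = −r_B/(r_B+r_C) = −k₁/(k₁+k₂·C_A).
Integrating from C_{A0} to C_A: C_B = (0.138/0.822)·ln[(0.138+0.822·3.28)/(0.138+0.822·0.718)] = 0.1679·ln(2.834/0.7285) = 0.2281 mol/L.
Y_B = C_B/C_{A0} = 0.2281/3.28 = 0.0695.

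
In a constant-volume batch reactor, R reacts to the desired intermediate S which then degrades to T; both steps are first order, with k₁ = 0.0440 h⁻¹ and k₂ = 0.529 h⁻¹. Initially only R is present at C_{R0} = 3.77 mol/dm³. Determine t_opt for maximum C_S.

The intermediate peaks when r₁ = r₂, i.e. k₁e^(−k₁t) = k₂e^(−k₂t), giving t_opt = ln(k₂/k₁)/(k₂−k₁).
= ln(0.529/0.0440)/(0.529−0.0440) = ln(12.02)/0.4850 = 2.487/0.4850 = 5.13 h.

5.13 h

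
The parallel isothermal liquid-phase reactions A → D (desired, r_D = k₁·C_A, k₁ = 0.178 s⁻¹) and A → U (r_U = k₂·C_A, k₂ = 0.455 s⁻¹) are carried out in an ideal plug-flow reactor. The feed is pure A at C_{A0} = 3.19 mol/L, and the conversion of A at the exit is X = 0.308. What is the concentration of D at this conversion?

0.276 mol/L

C_A = C_{A0}(1−X) = 2.207 mol/L.
Both paths are first order in A, so the instantaneous fraction to D is constant: dC_D/d(−C_A) = k₁/(k₁+k₂) = 0.2812.
C_D = 0.2812·(C_{A0}−C_A) = 0.2812×0.9825 = 0.276 mol/L.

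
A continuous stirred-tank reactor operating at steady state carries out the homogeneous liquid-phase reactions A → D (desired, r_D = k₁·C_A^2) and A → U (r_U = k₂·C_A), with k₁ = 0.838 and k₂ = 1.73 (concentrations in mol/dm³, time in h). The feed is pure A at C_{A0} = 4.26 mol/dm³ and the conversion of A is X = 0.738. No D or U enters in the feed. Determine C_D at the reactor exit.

1.10 mol/dm³

Exit C_A = C_{A0}(1−X) = 4.26×0.262 = 1.116 mol/dm³.
A CSTR operates uniformly at the exit composition, giving r_D = 1.044 and r_U = 1.931 (each k·C_A^n at C_A = 1.116).
Fraction of consumed A going to D: r_D/(r_D+r_U) = 0.3509.
C_D = 0.3509·C_{A0}·X = 0.3509×4.26×0.738 = 1.10 mol/dm³.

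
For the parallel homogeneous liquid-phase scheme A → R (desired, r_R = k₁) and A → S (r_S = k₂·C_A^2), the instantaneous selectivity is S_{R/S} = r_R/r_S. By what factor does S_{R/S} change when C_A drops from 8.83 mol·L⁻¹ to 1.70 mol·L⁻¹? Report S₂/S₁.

27.0

S_{R/S} = (k₁/k₂)·C_A^-2, so S₂/S₁ = (C_{A,2}/C_{A,1})^-2.
= (1.70/8.83)^(-2) = (0.1925)^(-2) = 27.0.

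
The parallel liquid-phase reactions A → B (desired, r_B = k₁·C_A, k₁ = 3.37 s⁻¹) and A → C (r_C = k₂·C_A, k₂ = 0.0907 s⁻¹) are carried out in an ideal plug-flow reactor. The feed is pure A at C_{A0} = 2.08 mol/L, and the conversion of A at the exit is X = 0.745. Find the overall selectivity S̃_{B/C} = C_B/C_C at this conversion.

C_A = C_{A0}(1−X) = 0.5304 mol/L.
Both paths are first order in A, so the instantaneous fraction to B is constant: dC_B/d(−C_A) = k₁/(k₁+k₂) = 0.9738.
C_B = 0.9738·(C_{A0}−C_A) = 0.9738×1.550 = 1.51 mol/L.
C_C = (C_{A0}−C_A)−C_B = 0.04061 mol/L; S̃_{B/C} = 1.509/0.04061 = 37.2.

37.2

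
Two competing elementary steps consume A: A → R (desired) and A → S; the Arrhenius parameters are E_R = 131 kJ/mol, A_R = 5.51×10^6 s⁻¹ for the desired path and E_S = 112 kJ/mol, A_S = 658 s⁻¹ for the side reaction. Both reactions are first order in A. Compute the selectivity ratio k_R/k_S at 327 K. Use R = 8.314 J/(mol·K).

7.72

k_R/k_S = (A_R/A_S)·exp[−(E_R−E_S)/(RT)] = (A_R/A_S)·exp[(E_S−E_R)/(RT)].
(E_S−E_R)/(RT) = (112−131)×10³/(8.314×327) = -19000/2719 = -6.989.
k_R/k_S = (5.51×10^6/658)·exp(-6.989) = 8374 × 9.223×10^-4 = 7.72.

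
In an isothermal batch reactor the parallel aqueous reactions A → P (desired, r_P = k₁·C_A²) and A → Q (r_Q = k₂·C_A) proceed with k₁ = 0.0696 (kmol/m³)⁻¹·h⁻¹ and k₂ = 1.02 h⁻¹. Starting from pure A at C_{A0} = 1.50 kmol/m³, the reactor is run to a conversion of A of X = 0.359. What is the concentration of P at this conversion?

0.0417 kmol/m³

C_A = C_{A0}(1−X) = 0.9615 kmol/m³.
Along a PFR/batch, dC_Q/dC_A = −r_Q/(r_P+r_Q) = −k₂/(k₂+k₁·C_A).
Integrating from C_{A0} to C_A: C_Q = (1.02/0.0696)·ln[(1.02+0.0696·1.50)/(1.02+0.0696·0.962)] = 14.66·ln(1.124/1.087) = 0.4968 kmol/m³.
Then C_P = (C_{A0}−C_A) − C_Q = 0.5385 − 0.4968 = 0.04167 kmol/m³.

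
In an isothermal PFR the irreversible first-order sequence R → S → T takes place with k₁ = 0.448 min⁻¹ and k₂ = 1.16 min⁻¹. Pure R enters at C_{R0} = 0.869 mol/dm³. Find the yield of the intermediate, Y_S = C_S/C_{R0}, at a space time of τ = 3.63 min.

0.114

For first-order series with pure R initially, C_S(τ) = k₁C_{R0}/(k₂−k₁)·(e^(−k₁τ) − e^(−k₂τ)).
e^(−k₁τ) = e^(−0.448×3.63) = e^(−1.626) = 0.1967; e^(−k₂τ) = e^(−4.211) = 0.01483.
C_S = 0.448×0.869/(1.16−0.448) × (0.1967−0.01483) = 0.5468×0.1818 = 0.09942 mol/dm³.
Y_S = C_S/C_{R0} = 0.09942/0.869 = 0.114.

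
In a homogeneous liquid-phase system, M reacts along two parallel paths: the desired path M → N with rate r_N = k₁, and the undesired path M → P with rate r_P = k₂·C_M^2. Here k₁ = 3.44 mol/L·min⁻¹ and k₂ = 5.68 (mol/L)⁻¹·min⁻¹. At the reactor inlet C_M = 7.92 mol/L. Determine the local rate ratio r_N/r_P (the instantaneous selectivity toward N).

S_{N/P} = r_N/r_P = (k₁)/(k₂·C_M^2) = (k₁/k₂)·C_M^-2.
= (3.44) / (5.68×7.920^2) = 3.440/356.3 = 0.00966.
The undesired path is higher order in M, so low C_M (CSTR or dilute feed) favours N.

0.00966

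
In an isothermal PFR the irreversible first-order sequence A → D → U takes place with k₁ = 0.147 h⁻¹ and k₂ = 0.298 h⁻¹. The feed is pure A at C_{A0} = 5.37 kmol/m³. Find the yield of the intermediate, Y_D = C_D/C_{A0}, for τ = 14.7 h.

0.1000

For first-order series with pure A initially, C_D(τ) = k₁C_{A0}/(k₂−k₁)·(e^(−k₁τ) − e^(−k₂τ)).
e^(−k₁τ) = e^(−0.147×14.7) = e^(−2.161) = 0.1152; e^(−k₂τ) = e^(−4.381) = 0.01252.
C_D = 0.147×5.37/(0.298−0.147) × (0.1152−0.01252) = 5.228×0.1027 = 0.5369 kmol/m³.
Y_D = C_D/C_{A0} = 0.5369/5.37 = 0.1000.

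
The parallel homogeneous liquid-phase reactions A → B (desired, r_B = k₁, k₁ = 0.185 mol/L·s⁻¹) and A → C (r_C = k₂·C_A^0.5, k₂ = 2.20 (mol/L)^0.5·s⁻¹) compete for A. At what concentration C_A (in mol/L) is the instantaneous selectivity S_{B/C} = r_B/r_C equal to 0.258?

0.106 mol/L

S_{B/C} = (k₁/k₂)·C_A^-0.5 ⇒ C_A = (S·k₂/k₁)^(-2).
= (0.258×2.20/0.185)^(-2) = (3.068)^(-2) = 0.106 mol/L.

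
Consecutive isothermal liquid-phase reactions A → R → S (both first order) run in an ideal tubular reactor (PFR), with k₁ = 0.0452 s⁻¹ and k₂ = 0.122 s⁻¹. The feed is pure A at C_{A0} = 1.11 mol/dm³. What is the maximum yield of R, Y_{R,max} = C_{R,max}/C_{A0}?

0.207

Evaluating C_R at τ_opt = ln(k₂/k₁)/(k₂−k₁) gives C_{R,max}/C_{A0} = (k₁/k₂)^[k₂/(k₂−k₁)].
= (0.0452/0.122)^(0.122/(0.122−0.0452)) = (0.3705)^(1.589) = 0.2065.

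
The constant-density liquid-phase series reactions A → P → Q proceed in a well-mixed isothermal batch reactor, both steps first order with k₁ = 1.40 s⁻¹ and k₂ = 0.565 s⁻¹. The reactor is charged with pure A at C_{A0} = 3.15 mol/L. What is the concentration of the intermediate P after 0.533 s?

1.40 mol/L

The intermediate concentration in a first-order A→B→C sequence is C_P = k₁C_{A0}(e^(−k₁t) − e^(−k₂t))/(k₂−k₁).
e^(−k₁t) = e^(−1.40×0.533) = e^(−0.7462) = 0.4742; e^(−k₂t) = e^(−0.3011) = 0.7400.
C_P = 1.40×3.15/(0.565−1.40) × (0.4742−0.7400) = (-5.281)×(-0.2658) = 1.404 mol/L.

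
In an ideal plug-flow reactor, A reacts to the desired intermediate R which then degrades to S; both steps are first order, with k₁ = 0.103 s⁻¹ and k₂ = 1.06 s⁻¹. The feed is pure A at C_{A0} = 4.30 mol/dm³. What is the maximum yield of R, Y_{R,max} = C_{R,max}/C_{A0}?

0.0756

For a first-order series the maximum intermediate yield is C_{R,max}/C_{A0} = (k₁/k₂)^[k₂/(k₂−k₁)].
= (0.103/1.06)^(1.06/(1.06−0.103)) = (0.09717)^(1.108) = 0.07561.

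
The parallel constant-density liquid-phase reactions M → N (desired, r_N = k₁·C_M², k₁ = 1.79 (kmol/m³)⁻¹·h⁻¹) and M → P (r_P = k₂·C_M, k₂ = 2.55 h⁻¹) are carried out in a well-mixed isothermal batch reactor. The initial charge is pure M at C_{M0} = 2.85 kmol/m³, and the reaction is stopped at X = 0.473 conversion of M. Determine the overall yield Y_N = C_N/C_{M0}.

0.284

C_M = C_{M0}(1−X) = 1.502 kmol/m³.
Along a PFR/batch, dC_P/dC_M = −r_P/(r_N+r_P) = −k₂/(k₂+k₁·C_M).
Integrating from C_{M0} to C_M: C_P = (2.55/1.79)·ln[(2.55+1.79·2.85)/(2.55+1.79·1.50)] = 1.425·ln(7.652/5.238) = 0.5397 kmol/m³.
Then C_N = (C_{M0}−C_M) − C_P = 1.348 − 0.5397 = 0.8083 kmol/m³.
Y_N = C_N/C_{M0} = 0.8083/2.85 = 0.284.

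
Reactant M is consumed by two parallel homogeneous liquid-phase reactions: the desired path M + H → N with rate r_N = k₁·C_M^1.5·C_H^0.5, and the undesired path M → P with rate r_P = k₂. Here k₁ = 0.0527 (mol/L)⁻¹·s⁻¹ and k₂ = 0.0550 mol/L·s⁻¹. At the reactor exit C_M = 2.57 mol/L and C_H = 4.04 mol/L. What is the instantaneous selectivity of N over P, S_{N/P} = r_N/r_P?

7.93

S_{N/P} = r_N/r_P = (k₁·C_M^1.5·C_H^0.5)/(k₂) = (k₁/k₂)·C_M^1.5·C_H^0.5.
= (0.0527×2.570^1.5×4.040^0.5) / (0.0550) = 0.4364/0.05500 = 7.93.
Since the desired path is higher order in M, keeping C_M high (PFR or concentrated feed) favours N.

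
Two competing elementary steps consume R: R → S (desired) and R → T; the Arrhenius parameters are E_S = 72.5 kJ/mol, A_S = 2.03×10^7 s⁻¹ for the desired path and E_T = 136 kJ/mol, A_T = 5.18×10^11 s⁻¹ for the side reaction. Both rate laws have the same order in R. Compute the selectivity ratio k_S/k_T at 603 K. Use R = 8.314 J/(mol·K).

12.4

Since both paths have the same order in R, the concentration cancels and S_{S/T} = k_S/k_T = (A_S/A_T)·exp[(E_T−E_S)/(RT)].
(E_T−E_S)/(RT) = (136−72.5)×10³/(8.314×603) = 63500/5013 = 12.67.
k_S/k_T = (2.03×10^7/5.18×10^11)·exp(12.67) = 3.919×10^-5 × 3.169×10^5 = 12.4.
Since E_S < E_T, lowering the temperature improves selectivity toward S.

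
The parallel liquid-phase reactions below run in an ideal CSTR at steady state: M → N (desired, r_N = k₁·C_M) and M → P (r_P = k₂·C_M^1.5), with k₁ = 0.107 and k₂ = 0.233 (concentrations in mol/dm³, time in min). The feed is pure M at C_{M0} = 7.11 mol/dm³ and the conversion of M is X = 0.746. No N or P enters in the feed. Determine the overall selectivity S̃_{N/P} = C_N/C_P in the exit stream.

0.342

Exit C_M = C_{M0}(1−X) = 7.11×0.254 = 1.806 mol/dm³.
A CSTR operates uniformly at the exit composition, giving r_N = 0.1932 and r_P = 0.5655 (each k·C_M^n at C_M = 1.806).
Overall selectivity = C_N/C_P = r_Nτ/(r_Pτ) = r_N/r_P = 0.342.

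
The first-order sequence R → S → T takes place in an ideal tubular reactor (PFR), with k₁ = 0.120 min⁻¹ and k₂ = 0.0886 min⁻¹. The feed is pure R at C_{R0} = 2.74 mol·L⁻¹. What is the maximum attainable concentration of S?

At the optimum, C_{S,max}/C_{R0} = (k₁/k₂)^[k₂/(k₂−k₁)].
= (0.120/0.0886)^(0.0886/(0.0886−0.120)) = (1.354)^(-2.822) = 0.4249.
C_{S,max} = 0.4249×2.74 = 1.16 mol·L⁻¹.

1.16 mol·L⁻¹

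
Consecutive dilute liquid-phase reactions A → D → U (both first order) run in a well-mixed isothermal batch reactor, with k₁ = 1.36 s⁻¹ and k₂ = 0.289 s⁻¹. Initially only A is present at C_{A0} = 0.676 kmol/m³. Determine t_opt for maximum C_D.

For first-order series the maximum of C_D occurs at t_opt = ln(k₂/k₁)/(k₂−k₁).
= ln(0.289/1.36)/(0.289−1.36) = ln(0.2125)/-1.071 = -1.549/-1.071 = 1.45 s.

1.45 s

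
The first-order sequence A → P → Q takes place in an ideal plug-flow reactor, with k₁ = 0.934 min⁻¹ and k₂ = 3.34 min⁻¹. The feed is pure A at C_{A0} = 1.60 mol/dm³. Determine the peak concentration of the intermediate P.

Evaluating C_P at τ_opt = ln(k₂/k₁)/(k₂−k₁) gives C_{P,max}/C_{A0} = (k₁/k₂)^[k₂/(k₂−k₁)].
= (0.934/3.34)^(3.34/(3.34−0.934)) = (0.2796)^(1.388) = 0.1705.
C_{P,max} = 0.1705×1.60 = 0.273 mol/dm³.

0.273 mol/dm³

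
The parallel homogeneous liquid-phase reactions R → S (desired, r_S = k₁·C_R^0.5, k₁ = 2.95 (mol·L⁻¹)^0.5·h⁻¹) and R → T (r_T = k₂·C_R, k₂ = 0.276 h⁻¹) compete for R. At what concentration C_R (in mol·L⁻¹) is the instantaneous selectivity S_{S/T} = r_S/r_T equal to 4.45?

S_{S/T} = (k₁/k₂)·C_R^-0.5 ⇒ C_R = (S·k₂/k₁)^(-2).
= (4.45×0.276/2.95)^(-2) = (0.4163)^(-2) = 5.77 mol·L⁻¹.

5.77 mol·L⁻¹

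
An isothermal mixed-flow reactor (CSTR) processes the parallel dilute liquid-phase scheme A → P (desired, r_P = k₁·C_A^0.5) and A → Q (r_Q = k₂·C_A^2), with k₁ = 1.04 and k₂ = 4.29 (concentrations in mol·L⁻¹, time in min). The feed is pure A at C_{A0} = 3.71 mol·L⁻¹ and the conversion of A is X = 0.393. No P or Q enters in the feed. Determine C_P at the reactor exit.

Exit C_A = C_{A0}(1−X) = 3.71×0.607 = 2.252 mol·L⁻¹.
Rates in a CSTR are evaluated at the outlet concentration: r_P = 1.04×2.252^0.5 = 1.561, r_Q = 4.29×2.252^2 = 21.76.
Fraction of consumed A going to P: r_P/(r_P+r_Q) = 0.06693.
C_P = 0.06693·C_{A0}·X = 0.06693×3.71×0.393 = 0.0976 mol·L⁻¹.

0.0976 mol·L⁻¹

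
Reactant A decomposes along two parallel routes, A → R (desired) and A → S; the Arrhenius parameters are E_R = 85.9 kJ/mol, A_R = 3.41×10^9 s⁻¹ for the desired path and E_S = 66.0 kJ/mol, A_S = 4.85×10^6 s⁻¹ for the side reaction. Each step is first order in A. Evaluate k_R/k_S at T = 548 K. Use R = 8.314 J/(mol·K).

8.91

With equal orders, S_{R/S} = k_R/k_S = (A_R/A_S)·exp[(E_S−E_R)/(RT)].
(E_S−E_R)/(RT) = (66.0−85.9)×10³/(8.314×548) = -19900/4556 = -4.368.
k_R/k_S = (3.41×10^9/4.85×10^6)·exp(-4.368) = 703.1 × 0.01268 = 8.91.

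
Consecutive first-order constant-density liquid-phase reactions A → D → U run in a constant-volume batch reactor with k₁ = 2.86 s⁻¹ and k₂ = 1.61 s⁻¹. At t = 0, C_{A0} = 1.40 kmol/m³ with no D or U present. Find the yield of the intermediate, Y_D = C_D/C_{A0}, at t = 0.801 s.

0.399

Solving the coupled first-order balances gives C_D(t) = [k₁/(k₂−k₁)]·C_{A0}·(e^(−k₁t) − e^(−k₂t)).
e^(−k₁t) = e^(−2.86×0.801) = e^(−2.291) = 0.1012; e^(−k₂t) = e^(−1.290) = 0.2754.
C_D = 2.86×1.40/(1.61−2.86) × (0.1012−0.2754) = (-3.203)×(-0.1742) = 0.5580 kmol/m³.
Y_D = C_D/C_{A0} = 0.5580/1.40 = 0.399.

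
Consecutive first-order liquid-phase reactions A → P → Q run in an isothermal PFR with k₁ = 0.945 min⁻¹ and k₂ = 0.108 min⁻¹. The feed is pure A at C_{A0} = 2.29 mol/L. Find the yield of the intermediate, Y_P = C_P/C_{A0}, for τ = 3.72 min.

For first-order series with pure A initially, C_P(τ) = k₁C_{A0}/(k₂−k₁)·(e^(−k₁τ) − e^(−k₂τ)).
e^(−k₁τ) = e^(−0.945×3.72) = e^(−3.515) = 0.02974; e^(−k₂τ) = e^(−0.4018) = 0.6691.
C_P = 0.945×2.29/(0.108−0.945) × (0.02974−0.6691) = (-2.585)×(-0.6394) = 1.653 mol/L.
Y_P = C_P/C_{A0} = 1.653/2.29 = 0.722.

0.722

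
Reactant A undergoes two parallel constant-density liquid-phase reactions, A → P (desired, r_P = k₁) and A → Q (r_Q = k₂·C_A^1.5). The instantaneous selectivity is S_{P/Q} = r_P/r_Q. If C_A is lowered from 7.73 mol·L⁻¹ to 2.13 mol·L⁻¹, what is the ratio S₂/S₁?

6.91

S_{P/Q} = (k₁/k₂)·C_A^-1.5, so S₂/S₁ = (C_{A,2}/C_{A,1})^-1.5.
= (2.13/7.73)^(-1.5) = (0.2755)^(-1.5) = 6.91.
Selectivity toward P rises as C_A falls — low-concentration operation is favoured.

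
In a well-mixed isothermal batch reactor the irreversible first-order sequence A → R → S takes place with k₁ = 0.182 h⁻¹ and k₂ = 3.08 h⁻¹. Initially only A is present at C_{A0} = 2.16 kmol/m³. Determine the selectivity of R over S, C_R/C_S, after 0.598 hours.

For first-order series with pure A initially, C_R(t) = k₁C_{A0}/(k₂−k₁)·(e^(−k₁t) − e^(−k₂t)).
e^(−k₁t) = e^(−0.182×0.598) = e^(−0.1088) = 0.8969; e^(−k₂t) = e^(−1.842) = 0.1585.
C_R = 0.182×2.16/(3.08−0.182) × (0.8969−0.1585) = 0.1357×0.7384 = 0.1002 kmol/m³.
C_A = C_{A0}e^(−k₁t) = 1.937 kmol/m³, so C_S = C_{A0}−C_A−C_R = 0.1226 kmol/m³; C_R/C_S = 0.817.

0.817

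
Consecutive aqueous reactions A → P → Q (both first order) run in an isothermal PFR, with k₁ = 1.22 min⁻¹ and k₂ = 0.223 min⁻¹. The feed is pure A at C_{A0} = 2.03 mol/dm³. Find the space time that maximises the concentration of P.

Setting dC_P/dτ = 0 gives τ_opt = ln(k₂/k₁)/(k₂−k₁).
= ln(0.223/1.22)/(0.223−1.22) = ln(0.1828)/-0.9970 = -1.699/-0.9970 = 1.70 min.

1.70 min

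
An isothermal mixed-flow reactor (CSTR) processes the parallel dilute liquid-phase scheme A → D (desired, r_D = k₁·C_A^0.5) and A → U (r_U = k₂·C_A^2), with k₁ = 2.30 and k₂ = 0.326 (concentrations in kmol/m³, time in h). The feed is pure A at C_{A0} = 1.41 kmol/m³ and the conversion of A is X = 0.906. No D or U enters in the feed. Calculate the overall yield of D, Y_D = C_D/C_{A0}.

0.900

Exit C_A = C_{A0}(1−X) = 1.41×0.0940 = 0.1325 kmol/m³.
A CSTR operates uniformly at the exit composition, giving r_D = 0.8373 and r_U = 0.005727 (each k·C_A^n at C_A = 0.1325).
Fraction of consumed A going to D: r_D/(r_D+r_U) = 0.9932.
C_D = 0.9932·C_{A0}·X = 0.9932×1.41×0.906 = 1.27 kmol/m³; Y_D = C_D/C_{A0} = 0.900.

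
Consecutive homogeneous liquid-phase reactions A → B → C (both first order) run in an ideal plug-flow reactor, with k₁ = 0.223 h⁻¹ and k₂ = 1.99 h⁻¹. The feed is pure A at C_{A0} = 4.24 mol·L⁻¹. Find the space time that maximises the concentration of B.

1.24 h

For first-order series the maximum of C_B occurs at τ_opt = ln(k₂/k₁)/(k₂−k₁).
= ln(1.99/0.223)/(1.99−0.223) = ln(8.924)/1.767 = 2.189/1.767 = 1.24 h.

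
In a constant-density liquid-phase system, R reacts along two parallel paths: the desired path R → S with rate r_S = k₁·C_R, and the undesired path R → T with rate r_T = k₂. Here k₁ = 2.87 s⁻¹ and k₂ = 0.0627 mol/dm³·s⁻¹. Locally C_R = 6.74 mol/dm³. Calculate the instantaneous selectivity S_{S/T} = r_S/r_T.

S_{S/T} = r_S/r_T = (k₁·C_R)/(k₂) = (k₁/k₂)·C_R.
= (2.87×6.740) / (0.0627) = 19.34/0.06270 = 309.

309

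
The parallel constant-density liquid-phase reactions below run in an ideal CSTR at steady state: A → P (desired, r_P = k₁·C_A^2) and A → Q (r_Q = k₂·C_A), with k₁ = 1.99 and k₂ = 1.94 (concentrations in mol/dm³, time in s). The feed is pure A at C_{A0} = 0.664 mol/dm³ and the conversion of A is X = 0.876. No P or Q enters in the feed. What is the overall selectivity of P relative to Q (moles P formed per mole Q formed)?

0.0845

Exit C_A = C_{A0}(1−X) = 0.664×0.124 = 0.08234 mol/dm³.
In a CSTR the entire volume is at exit conditions, so r_P = 1.99×0.08234^2 = 0.01349 and r_Q = 1.94×0.08234 = 0.1597.
Overall selectivity = C_P/C_Q = r_Pτ/(r_Qτ) = r_P/r_Q = 0.0845.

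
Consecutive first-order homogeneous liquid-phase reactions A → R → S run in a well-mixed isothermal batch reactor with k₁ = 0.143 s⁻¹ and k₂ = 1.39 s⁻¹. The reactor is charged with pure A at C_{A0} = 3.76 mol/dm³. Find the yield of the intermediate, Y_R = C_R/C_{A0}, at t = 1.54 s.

The intermediate concentration in a first-order A→B→C sequence is C_R = k₁C_{A0}(e^(−k₁t) − e^(−k₂t))/(k₂−k₁).
e^(−k₁t) = e^(−0.143×1.54) = e^(−0.2202) = 0.8023; e^(−k₂t) = e^(−2.141) = 0.1176.
C_R = 0.143×3.76/(1.39−0.143) × (0.8023−0.1176) = 0.4312×0.6848 = 0.2953 mol/dm³.
Y_R = C_R/C_{A0} = 0.2953/3.76 = 0.0785.

0.0785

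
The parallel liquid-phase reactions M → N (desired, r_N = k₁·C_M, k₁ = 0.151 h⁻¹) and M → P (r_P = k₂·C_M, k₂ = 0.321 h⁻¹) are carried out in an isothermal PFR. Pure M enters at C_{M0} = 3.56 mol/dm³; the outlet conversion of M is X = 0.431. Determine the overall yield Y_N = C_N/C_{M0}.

C_M = C_{M0}(1−X) = 2.026 mol/dm³.
Both paths are first order in M, so the instantaneous fraction to N is constant: dC_N/d(−C_M) = k₁/(k₁+k₂) = 0.3199.
C_N = 0.3199·(C_{M0}−C_M) = 0.3199×1.534 = 0.491 mol/dm³.
Y_N = C_N/C_{M0} = 0.4909/3.56 = 0.138.

0.138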